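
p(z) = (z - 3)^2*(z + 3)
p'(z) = (z - 3)^2 + (z + 3)*(2*z - 6)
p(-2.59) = 12.81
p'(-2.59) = 26.66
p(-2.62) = 12.00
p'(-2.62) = 27.31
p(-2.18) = 22.00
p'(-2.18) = 18.34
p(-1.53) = 30.17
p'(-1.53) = 7.20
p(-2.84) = 5.46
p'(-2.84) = 32.24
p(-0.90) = 31.94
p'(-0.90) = -1.17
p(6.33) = 103.46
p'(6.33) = 73.23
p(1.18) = 13.85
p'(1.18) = -11.90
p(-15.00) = -3888.00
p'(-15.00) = 756.00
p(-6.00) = -243.00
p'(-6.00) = 135.00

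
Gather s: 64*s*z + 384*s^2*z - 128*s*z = 384*s^2*z - 64*s*z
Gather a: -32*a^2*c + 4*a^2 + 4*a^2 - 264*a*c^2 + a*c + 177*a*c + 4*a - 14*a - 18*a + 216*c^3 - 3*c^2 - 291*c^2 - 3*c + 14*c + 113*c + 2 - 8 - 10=a^2*(8 - 32*c) + a*(-264*c^2 + 178*c - 28) + 216*c^3 - 294*c^2 + 124*c - 16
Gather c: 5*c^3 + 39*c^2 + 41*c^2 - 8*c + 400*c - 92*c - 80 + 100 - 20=5*c^3 + 80*c^2 + 300*c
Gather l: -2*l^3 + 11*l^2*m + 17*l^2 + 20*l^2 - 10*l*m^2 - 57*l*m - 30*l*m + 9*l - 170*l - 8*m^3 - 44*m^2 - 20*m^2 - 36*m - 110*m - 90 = -2*l^3 + l^2*(11*m + 37) + l*(-10*m^2 - 87*m - 161) - 8*m^3 - 64*m^2 - 146*m - 90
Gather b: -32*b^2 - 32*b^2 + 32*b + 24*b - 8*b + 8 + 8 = -64*b^2 + 48*b + 16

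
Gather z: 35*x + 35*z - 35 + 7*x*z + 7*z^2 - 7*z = 35*x + 7*z^2 + z*(7*x + 28) - 35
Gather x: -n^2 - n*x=-n^2 - n*x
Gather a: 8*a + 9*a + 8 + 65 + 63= 17*a + 136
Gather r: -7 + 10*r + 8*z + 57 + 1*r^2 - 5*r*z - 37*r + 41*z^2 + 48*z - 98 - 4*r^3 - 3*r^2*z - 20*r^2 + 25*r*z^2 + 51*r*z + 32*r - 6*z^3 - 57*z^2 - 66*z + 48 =-4*r^3 + r^2*(-3*z - 19) + r*(25*z^2 + 46*z + 5) - 6*z^3 - 16*z^2 - 10*z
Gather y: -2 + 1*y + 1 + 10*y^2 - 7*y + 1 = 10*y^2 - 6*y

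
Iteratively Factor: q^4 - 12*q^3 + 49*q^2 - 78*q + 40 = (q - 2)*(q^3 - 10*q^2 + 29*q - 20) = (q - 2)*(q - 1)*(q^2 - 9*q + 20) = (q - 4)*(q - 2)*(q - 1)*(q - 5)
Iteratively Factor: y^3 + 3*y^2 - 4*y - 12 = (y + 3)*(y^2 - 4) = (y + 2)*(y + 3)*(y - 2)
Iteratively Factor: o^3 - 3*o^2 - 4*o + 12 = (o + 2)*(o^2 - 5*o + 6) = (o - 3)*(o + 2)*(o - 2)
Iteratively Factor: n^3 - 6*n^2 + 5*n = (n - 5)*(n^2 - n) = (n - 5)*(n - 1)*(n)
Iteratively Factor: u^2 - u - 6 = (u - 3)*(u + 2)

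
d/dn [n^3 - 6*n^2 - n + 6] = 3*n^2 - 12*n - 1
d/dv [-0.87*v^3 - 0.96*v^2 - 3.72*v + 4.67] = -2.61*v^2 - 1.92*v - 3.72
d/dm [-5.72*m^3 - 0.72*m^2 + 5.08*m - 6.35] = -17.16*m^2 - 1.44*m + 5.08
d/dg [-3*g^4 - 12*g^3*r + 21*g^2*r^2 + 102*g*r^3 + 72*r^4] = -12*g^3 - 36*g^2*r + 42*g*r^2 + 102*r^3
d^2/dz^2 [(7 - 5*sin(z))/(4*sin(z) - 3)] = 13*(-4*sin(z)^2 - 3*sin(z) + 8)/(4*sin(z) - 3)^3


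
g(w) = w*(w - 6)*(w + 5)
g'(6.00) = 66.00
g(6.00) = 0.00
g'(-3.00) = 3.00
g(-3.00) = 54.00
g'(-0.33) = -29.01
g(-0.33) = 9.76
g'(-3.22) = 7.55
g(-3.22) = 52.85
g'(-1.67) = -18.29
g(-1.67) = 42.65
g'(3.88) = 7.40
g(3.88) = -73.04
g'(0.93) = -29.27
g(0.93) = -27.96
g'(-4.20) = 31.32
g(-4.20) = 34.27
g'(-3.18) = 6.70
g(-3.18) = 53.13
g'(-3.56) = 15.14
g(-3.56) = 49.01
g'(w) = w*(w - 6) + w*(w + 5) + (w - 6)*(w + 5)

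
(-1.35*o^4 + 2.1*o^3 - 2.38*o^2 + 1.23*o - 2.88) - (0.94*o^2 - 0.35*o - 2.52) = -1.35*o^4 + 2.1*o^3 - 3.32*o^2 + 1.58*o - 0.36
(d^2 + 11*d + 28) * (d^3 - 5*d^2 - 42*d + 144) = d^5 + 6*d^4 - 69*d^3 - 458*d^2 + 408*d + 4032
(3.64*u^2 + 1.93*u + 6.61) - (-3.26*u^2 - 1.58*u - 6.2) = 6.9*u^2 + 3.51*u + 12.81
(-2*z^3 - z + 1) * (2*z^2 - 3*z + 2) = -4*z^5 + 6*z^4 - 6*z^3 + 5*z^2 - 5*z + 2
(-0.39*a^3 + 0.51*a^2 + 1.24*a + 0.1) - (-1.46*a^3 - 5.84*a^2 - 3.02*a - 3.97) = 1.07*a^3 + 6.35*a^2 + 4.26*a + 4.07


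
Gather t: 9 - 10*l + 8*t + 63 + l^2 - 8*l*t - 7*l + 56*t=l^2 - 17*l + t*(64 - 8*l) + 72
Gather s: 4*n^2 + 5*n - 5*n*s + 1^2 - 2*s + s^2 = 4*n^2 + 5*n + s^2 + s*(-5*n - 2) + 1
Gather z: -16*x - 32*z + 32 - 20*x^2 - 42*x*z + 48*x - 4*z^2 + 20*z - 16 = -20*x^2 + 32*x - 4*z^2 + z*(-42*x - 12) + 16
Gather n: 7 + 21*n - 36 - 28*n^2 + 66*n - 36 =-28*n^2 + 87*n - 65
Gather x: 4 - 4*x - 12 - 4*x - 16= -8*x - 24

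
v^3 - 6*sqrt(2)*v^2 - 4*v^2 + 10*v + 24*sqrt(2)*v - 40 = (v - 4)*(v - 5*sqrt(2))*(v - sqrt(2))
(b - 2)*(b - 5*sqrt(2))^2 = b^3 - 10*sqrt(2)*b^2 - 2*b^2 + 20*sqrt(2)*b + 50*b - 100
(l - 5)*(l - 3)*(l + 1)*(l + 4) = l^4 - 3*l^3 - 21*l^2 + 43*l + 60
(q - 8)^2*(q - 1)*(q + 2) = q^4 - 15*q^3 + 46*q^2 + 96*q - 128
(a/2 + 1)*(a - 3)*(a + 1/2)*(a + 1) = a^4/2 + a^3/4 - 7*a^2/2 - 19*a/4 - 3/2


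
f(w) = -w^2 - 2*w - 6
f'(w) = -2*w - 2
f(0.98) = -8.92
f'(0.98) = -3.96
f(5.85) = -51.92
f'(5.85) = -13.70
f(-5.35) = -23.92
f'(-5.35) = 8.70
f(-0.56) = -5.19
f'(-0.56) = -0.88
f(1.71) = -12.34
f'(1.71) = -5.42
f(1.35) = -10.52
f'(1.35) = -4.70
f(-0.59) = -5.17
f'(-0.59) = -0.82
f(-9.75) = -81.56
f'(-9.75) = 17.50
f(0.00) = -6.00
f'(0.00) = -2.00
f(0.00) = -6.00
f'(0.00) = -2.00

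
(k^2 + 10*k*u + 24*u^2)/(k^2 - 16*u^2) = (-k - 6*u)/(-k + 4*u)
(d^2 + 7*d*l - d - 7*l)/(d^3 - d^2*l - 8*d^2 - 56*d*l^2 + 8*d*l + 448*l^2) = (d - 1)/(d^2 - 8*d*l - 8*d + 64*l)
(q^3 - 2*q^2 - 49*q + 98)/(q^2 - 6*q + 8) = (q^2 - 49)/(q - 4)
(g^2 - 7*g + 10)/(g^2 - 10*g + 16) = (g - 5)/(g - 8)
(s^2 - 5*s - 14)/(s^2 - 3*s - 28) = (s + 2)/(s + 4)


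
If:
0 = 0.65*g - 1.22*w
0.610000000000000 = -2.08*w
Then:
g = -0.55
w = -0.29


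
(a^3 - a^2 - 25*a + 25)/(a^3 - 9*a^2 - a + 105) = (a^2 + 4*a - 5)/(a^2 - 4*a - 21)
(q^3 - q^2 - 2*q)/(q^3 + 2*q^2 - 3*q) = (q^2 - q - 2)/(q^2 + 2*q - 3)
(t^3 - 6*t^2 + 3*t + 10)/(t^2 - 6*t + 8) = (t^2 - 4*t - 5)/(t - 4)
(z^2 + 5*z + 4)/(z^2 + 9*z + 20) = (z + 1)/(z + 5)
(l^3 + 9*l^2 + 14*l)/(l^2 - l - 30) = l*(l^2 + 9*l + 14)/(l^2 - l - 30)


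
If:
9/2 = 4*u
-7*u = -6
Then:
No Solution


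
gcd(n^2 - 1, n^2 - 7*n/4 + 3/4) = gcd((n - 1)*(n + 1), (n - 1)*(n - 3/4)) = n - 1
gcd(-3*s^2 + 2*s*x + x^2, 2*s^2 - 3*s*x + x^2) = -s + x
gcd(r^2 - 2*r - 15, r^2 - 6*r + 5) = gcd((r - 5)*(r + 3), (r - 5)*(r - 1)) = r - 5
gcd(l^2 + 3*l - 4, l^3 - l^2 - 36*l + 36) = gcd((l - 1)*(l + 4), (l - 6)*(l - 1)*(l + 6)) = l - 1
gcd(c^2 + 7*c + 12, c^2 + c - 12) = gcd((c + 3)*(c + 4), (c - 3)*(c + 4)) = c + 4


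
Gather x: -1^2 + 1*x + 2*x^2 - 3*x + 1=2*x^2 - 2*x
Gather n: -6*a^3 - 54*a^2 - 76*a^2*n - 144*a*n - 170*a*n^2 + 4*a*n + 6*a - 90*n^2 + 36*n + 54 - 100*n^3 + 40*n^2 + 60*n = -6*a^3 - 54*a^2 + 6*a - 100*n^3 + n^2*(-170*a - 50) + n*(-76*a^2 - 140*a + 96) + 54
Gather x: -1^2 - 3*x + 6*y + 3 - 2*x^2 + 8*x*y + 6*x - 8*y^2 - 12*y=-2*x^2 + x*(8*y + 3) - 8*y^2 - 6*y + 2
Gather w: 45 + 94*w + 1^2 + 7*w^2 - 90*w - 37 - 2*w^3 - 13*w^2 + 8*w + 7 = -2*w^3 - 6*w^2 + 12*w + 16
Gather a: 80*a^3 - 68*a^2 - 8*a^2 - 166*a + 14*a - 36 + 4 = 80*a^3 - 76*a^2 - 152*a - 32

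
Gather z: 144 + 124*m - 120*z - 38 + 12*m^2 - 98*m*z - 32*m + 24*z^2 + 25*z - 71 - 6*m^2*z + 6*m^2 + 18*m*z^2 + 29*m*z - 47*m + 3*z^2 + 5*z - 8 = 18*m^2 + 45*m + z^2*(18*m + 27) + z*(-6*m^2 - 69*m - 90) + 27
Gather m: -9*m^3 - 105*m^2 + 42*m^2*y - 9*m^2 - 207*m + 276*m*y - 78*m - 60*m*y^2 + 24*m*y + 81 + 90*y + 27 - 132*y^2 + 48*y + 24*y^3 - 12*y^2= -9*m^3 + m^2*(42*y - 114) + m*(-60*y^2 + 300*y - 285) + 24*y^3 - 144*y^2 + 138*y + 108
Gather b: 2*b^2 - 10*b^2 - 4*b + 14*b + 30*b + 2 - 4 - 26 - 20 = -8*b^2 + 40*b - 48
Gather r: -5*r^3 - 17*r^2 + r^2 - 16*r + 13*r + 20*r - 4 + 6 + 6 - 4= -5*r^3 - 16*r^2 + 17*r + 4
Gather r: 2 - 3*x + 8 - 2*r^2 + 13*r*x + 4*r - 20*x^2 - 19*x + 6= -2*r^2 + r*(13*x + 4) - 20*x^2 - 22*x + 16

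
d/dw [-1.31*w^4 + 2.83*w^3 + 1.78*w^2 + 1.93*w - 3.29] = -5.24*w^3 + 8.49*w^2 + 3.56*w + 1.93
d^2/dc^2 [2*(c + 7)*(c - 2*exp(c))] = -4*c*exp(c) - 36*exp(c) + 4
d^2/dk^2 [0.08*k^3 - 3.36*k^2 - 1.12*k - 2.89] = 0.48*k - 6.72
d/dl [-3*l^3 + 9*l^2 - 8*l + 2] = -9*l^2 + 18*l - 8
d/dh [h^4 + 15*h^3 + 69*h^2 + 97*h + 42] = 4*h^3 + 45*h^2 + 138*h + 97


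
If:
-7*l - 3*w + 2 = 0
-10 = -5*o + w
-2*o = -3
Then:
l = 19/14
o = 3/2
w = -5/2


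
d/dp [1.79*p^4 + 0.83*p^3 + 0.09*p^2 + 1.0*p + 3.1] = 7.16*p^3 + 2.49*p^2 + 0.18*p + 1.0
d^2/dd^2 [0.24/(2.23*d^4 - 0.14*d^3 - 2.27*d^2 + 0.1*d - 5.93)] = ((-6.4224*d^2 + 0.2016*d + 1.0896)*(-2.23*d^4 + 0.14*d^3 + 2.27*d^2 - 0.1*d + 5.93) - 0.24*(8.92*d^3 - 0.42*d^2 - 4.54*d + 0.1)*(17.84*d^3 - 0.84*d^2 - 9.08*d + 0.2))/(-2.23*d^4 + 0.14*d^3 + 2.27*d^2 - 0.1*d + 5.93)^3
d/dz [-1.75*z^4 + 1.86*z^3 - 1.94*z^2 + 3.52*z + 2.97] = -7.0*z^3 + 5.58*z^2 - 3.88*z + 3.52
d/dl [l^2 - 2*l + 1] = 2*l - 2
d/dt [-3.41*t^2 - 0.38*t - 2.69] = -6.82*t - 0.38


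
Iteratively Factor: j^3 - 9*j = (j - 3)*(j^2 + 3*j) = (j - 3)*(j + 3)*(j)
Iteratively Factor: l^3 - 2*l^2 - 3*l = (l)*(l^2 - 2*l - 3) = l*(l - 3)*(l + 1)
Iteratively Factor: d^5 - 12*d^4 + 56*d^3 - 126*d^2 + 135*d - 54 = (d - 1)*(d^4 - 11*d^3 + 45*d^2 - 81*d + 54) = (d - 3)*(d - 1)*(d^3 - 8*d^2 + 21*d - 18) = (d - 3)*(d - 2)*(d - 1)*(d^2 - 6*d + 9) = (d - 3)^2*(d - 2)*(d - 1)*(d - 3)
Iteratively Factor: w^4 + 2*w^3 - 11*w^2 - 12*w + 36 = (w - 2)*(w^3 + 4*w^2 - 3*w - 18) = (w - 2)^2*(w^2 + 6*w + 9) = (w - 2)^2*(w + 3)*(w + 3)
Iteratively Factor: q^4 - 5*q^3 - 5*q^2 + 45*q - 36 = (q + 3)*(q^3 - 8*q^2 + 19*q - 12) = (q - 3)*(q + 3)*(q^2 - 5*q + 4) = (q - 3)*(q - 1)*(q + 3)*(q - 4)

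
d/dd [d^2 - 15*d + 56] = 2*d - 15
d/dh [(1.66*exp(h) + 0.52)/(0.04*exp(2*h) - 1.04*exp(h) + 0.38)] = (-0.0664*exp(2*h) - 0.0416000000000001*exp(h) + 1.1716)*exp(h)/(0.0016*exp(4*h) - 0.0832*exp(3*h) + 1.112*exp(2*h) - 0.7904*exp(h) + 0.1444)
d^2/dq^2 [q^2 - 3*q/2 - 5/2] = 2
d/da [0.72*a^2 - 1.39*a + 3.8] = 1.44*a - 1.39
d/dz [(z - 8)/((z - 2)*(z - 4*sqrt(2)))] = ((8 - z)*(z - 2) + (8 - z)*(z - 4*sqrt(2)) + (z - 2)*(z - 4*sqrt(2)))/((z - 2)^2*(z - 4*sqrt(2))^2)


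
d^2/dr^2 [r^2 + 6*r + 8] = 2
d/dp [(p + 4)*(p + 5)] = 2*p + 9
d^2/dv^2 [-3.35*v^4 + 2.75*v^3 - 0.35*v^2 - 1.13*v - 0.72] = -40.2*v^2 + 16.5*v - 0.7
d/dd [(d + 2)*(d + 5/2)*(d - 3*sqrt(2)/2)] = 3*d^2 - 3*sqrt(2)*d + 9*d - 27*sqrt(2)/4 + 5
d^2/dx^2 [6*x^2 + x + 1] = 12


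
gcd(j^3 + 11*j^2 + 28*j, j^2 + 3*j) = j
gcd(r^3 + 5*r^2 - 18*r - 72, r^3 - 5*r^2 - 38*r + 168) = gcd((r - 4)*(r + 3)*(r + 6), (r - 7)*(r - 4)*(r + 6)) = r^2 + 2*r - 24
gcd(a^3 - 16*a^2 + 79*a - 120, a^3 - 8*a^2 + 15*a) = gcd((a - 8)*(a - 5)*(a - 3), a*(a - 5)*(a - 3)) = a^2 - 8*a + 15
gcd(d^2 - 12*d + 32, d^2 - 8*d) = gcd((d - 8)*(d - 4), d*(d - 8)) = d - 8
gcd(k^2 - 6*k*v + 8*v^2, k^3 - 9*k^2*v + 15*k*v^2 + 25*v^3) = 1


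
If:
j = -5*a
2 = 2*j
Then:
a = -1/5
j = 1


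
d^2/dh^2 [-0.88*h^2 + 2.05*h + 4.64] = -1.76000000000000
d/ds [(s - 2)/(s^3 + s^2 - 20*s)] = (s*(s^2 + s - 20) - (s - 2)*(3*s^2 + 2*s - 20))/(s^2*(s^2 + s - 20)^2)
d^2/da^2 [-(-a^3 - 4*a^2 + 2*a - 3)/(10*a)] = (a^3 + 3)/(5*a^3)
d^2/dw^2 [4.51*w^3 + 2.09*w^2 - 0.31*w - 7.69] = 27.06*w + 4.18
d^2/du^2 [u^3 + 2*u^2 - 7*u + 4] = 6*u + 4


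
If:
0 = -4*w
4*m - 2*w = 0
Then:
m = 0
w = 0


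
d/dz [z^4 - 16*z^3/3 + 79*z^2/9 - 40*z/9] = 4*z^3 - 16*z^2 + 158*z/9 - 40/9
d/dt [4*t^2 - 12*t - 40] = 8*t - 12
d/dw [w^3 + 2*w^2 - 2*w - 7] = 3*w^2 + 4*w - 2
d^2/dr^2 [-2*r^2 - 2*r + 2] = -4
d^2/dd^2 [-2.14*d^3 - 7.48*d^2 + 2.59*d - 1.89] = -12.84*d - 14.96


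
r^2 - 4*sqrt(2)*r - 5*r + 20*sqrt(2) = (r - 5)*(r - 4*sqrt(2))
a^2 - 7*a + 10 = (a - 5)*(a - 2)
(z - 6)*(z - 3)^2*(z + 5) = z^4 - 7*z^3 - 15*z^2 + 171*z - 270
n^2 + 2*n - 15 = (n - 3)*(n + 5)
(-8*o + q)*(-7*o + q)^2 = -392*o^3 + 161*o^2*q - 22*o*q^2 + q^3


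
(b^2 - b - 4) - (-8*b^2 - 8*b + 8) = 9*b^2 + 7*b - 12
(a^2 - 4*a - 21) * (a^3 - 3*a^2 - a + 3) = a^5 - 7*a^4 - 10*a^3 + 70*a^2 + 9*a - 63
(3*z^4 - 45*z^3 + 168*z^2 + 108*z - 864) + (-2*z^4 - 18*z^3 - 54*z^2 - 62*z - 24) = z^4 - 63*z^3 + 114*z^2 + 46*z - 888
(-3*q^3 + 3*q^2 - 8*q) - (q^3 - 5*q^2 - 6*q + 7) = -4*q^3 + 8*q^2 - 2*q - 7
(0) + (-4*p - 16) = -4*p - 16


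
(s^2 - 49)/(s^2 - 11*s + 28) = (s + 7)/(s - 4)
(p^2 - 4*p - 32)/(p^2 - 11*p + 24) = (p + 4)/(p - 3)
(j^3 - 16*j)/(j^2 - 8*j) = (j^2 - 16)/(j - 8)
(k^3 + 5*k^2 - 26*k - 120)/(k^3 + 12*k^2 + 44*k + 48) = (k - 5)/(k + 2)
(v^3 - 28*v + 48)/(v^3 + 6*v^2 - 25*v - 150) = (v^2 - 6*v + 8)/(v^2 - 25)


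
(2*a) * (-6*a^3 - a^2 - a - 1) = -12*a^4 - 2*a^3 - 2*a^2 - 2*a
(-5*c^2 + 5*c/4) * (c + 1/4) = -5*c^3 + 5*c/16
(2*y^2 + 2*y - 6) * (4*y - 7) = 8*y^3 - 6*y^2 - 38*y + 42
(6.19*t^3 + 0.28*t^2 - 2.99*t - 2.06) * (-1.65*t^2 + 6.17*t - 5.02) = -10.2135*t^5 + 37.7303*t^4 - 24.4127*t^3 - 16.4549*t^2 + 2.2996*t + 10.3412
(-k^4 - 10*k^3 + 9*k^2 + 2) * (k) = -k^5 - 10*k^4 + 9*k^3 + 2*k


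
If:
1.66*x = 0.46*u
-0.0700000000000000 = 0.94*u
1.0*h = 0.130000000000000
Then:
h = 0.13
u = -0.07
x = -0.02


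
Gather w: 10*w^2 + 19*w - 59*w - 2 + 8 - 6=10*w^2 - 40*w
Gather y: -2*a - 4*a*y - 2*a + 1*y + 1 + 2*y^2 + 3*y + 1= -4*a + 2*y^2 + y*(4 - 4*a) + 2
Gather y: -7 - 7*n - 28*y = -7*n - 28*y - 7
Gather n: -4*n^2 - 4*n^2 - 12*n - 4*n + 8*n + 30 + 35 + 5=-8*n^2 - 8*n + 70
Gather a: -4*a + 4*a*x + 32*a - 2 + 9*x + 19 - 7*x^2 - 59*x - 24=a*(4*x + 28) - 7*x^2 - 50*x - 7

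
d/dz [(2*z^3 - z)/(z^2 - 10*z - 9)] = (2*z^4 - 40*z^3 - 53*z^2 + 9)/(z^4 - 20*z^3 + 82*z^2 + 180*z + 81)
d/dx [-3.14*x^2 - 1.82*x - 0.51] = -6.28*x - 1.82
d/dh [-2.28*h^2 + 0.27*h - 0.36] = 0.27 - 4.56*h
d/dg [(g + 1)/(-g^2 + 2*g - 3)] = (-g^2 + 2*g + 2*(g - 1)*(g + 1) - 3)/(g^2 - 2*g + 3)^2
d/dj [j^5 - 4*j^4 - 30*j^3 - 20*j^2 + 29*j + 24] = 5*j^4 - 16*j^3 - 90*j^2 - 40*j + 29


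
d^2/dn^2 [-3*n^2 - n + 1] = -6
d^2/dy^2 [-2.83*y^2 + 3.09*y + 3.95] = -5.66000000000000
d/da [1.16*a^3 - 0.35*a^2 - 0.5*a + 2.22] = 3.48*a^2 - 0.7*a - 0.5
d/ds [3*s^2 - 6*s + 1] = 6*s - 6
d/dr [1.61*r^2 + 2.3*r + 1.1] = 3.22*r + 2.3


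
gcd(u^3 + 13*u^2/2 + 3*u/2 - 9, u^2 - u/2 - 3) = u + 3/2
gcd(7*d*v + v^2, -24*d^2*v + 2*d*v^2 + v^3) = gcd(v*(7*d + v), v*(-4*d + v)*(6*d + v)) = v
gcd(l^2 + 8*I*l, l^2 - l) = l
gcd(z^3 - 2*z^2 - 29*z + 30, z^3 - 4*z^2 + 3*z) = z - 1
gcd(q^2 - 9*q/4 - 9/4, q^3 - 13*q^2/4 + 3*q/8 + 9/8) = q - 3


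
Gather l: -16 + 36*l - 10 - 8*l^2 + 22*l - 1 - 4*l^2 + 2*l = -12*l^2 + 60*l - 27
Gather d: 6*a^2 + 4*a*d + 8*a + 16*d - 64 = 6*a^2 + 8*a + d*(4*a + 16) - 64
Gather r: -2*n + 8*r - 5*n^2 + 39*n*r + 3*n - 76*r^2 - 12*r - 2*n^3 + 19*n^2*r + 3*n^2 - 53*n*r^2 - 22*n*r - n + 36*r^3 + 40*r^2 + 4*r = -2*n^3 - 2*n^2 + 36*r^3 + r^2*(-53*n - 36) + r*(19*n^2 + 17*n)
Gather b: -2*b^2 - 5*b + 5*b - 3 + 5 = 2 - 2*b^2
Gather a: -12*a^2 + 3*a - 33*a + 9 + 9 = -12*a^2 - 30*a + 18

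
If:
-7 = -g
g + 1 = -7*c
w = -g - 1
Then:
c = -8/7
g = 7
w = -8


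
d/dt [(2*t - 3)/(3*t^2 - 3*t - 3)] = (2*t^2 - 2*t - (2*t - 3)*(2*t - 1) - 2)/(3*(-t^2 + t + 1)^2)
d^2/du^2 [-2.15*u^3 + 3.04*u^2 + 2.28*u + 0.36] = 6.08 - 12.9*u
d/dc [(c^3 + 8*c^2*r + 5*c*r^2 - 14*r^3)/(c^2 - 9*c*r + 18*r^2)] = (c^4 - 18*c^3*r - 23*c^2*r^2 + 316*c*r^3 - 36*r^4)/(c^4 - 18*c^3*r + 117*c^2*r^2 - 324*c*r^3 + 324*r^4)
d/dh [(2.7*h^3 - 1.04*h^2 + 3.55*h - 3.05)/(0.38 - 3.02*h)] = (-16.308*h^3 + 6.2188*h^2 - 0.7904*h - 7.862)/(9.1204*h^2 - 2.2952*h + 0.1444)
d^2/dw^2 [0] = 0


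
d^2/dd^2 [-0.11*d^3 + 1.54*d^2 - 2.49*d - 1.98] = 3.08 - 0.66*d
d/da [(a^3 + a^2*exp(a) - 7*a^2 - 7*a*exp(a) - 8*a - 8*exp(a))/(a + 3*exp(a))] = (-2*a^3*exp(a) + 2*a^3 + 24*a^2*exp(a) - 7*a^2 + 6*a*exp(2*a) - 26*a*exp(a) - 21*exp(2*a) - 16*exp(a))/(a^2 + 6*a*exp(a) + 9*exp(2*a))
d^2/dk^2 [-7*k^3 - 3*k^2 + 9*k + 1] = -42*k - 6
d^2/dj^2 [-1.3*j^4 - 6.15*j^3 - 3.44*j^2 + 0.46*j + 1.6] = -15.6*j^2 - 36.9*j - 6.88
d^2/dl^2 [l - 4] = 0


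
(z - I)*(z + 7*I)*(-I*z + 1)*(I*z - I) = z^4 - z^3 + 7*I*z^3 + z^2 - 7*I*z^2 - z + 7*I*z - 7*I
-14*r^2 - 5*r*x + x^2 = (-7*r + x)*(2*r + x)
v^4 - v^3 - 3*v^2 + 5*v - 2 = (v - 1)^3*(v + 2)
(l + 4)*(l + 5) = l^2 + 9*l + 20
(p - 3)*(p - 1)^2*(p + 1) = p^4 - 4*p^3 + 2*p^2 + 4*p - 3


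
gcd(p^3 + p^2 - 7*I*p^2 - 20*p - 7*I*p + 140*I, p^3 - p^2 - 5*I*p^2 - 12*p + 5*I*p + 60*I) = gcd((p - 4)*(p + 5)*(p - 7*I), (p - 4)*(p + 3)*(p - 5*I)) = p - 4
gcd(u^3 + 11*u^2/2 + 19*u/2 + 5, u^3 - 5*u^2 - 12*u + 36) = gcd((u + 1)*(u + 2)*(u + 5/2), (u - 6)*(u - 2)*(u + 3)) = 1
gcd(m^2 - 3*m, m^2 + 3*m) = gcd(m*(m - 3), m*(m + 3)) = m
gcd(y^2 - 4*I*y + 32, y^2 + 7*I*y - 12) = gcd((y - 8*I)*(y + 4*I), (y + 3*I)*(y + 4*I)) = y + 4*I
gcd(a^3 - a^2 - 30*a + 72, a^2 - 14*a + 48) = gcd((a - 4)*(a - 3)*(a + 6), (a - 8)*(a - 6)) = 1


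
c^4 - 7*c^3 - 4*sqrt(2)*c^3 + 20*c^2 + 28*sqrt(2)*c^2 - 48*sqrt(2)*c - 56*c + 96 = (c - 4)*(c - 3)*(c - 2*sqrt(2))^2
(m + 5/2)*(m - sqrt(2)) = m^2 - sqrt(2)*m + 5*m/2 - 5*sqrt(2)/2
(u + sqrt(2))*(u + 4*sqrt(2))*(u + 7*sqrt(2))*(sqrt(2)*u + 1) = sqrt(2)*u^4 + 25*u^3 + 90*sqrt(2)*u^2 + 190*u + 56*sqrt(2)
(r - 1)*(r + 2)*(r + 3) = r^3 + 4*r^2 + r - 6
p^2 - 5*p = p*(p - 5)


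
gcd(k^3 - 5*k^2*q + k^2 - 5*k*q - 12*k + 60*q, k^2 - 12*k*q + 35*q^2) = -k + 5*q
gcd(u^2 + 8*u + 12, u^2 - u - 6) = u + 2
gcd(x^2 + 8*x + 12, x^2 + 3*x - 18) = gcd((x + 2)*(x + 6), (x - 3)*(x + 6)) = x + 6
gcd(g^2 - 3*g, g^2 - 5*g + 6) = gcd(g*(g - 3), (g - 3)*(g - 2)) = g - 3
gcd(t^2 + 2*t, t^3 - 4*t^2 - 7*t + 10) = t + 2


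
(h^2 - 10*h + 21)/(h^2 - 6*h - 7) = (h - 3)/(h + 1)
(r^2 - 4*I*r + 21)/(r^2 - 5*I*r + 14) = (r + 3*I)/(r + 2*I)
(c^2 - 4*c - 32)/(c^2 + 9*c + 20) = (c - 8)/(c + 5)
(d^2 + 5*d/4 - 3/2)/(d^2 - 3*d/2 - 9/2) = (-4*d^2 - 5*d + 6)/(2*(-2*d^2 + 3*d + 9))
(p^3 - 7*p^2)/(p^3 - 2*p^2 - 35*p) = p/(p + 5)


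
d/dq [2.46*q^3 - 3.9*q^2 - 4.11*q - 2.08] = 7.38*q^2 - 7.8*q - 4.11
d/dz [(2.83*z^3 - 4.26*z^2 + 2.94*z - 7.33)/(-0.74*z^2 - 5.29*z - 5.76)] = (-2.0942*z^4 - 29.9414*z^3 - 24.1914*z^2 + 38.2268*z - 55.7101)/(0.5476*z^4 + 7.8292*z^3 + 36.5089*z^2 + 60.9408*z + 33.1776)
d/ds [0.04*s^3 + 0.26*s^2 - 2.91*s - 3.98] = 0.12*s^2 + 0.52*s - 2.91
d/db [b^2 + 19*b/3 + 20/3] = 2*b + 19/3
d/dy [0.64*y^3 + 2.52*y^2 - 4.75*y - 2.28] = 1.92*y^2 + 5.04*y - 4.75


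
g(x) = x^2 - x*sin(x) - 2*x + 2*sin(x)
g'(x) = -x*cos(x) + 2*x - sin(x) + 2*cos(x) - 2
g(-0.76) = 0.20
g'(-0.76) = -0.83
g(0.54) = -0.04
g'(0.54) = -0.18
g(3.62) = 6.61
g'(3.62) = 7.14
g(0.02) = -0.00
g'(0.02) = -0.00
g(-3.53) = 21.62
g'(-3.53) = -14.56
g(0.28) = -0.01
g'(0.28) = -0.06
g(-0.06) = 0.00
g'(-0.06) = -0.00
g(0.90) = -0.13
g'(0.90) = -0.30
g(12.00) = 125.37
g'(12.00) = 14.10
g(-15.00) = 243.95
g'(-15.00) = -44.26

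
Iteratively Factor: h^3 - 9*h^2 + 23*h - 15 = (h - 1)*(h^2 - 8*h + 15) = (h - 3)*(h - 1)*(h - 5)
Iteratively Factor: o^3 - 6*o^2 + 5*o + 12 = (o - 4)*(o^2 - 2*o - 3) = (o - 4)*(o - 3)*(o + 1)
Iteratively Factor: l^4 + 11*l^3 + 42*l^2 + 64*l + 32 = (l + 1)*(l^3 + 10*l^2 + 32*l + 32) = (l + 1)*(l + 4)*(l^2 + 6*l + 8) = (l + 1)*(l + 4)^2*(l + 2)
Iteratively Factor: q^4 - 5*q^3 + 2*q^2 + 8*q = (q + 1)*(q^3 - 6*q^2 + 8*q) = (q - 2)*(q + 1)*(q^2 - 4*q) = (q - 4)*(q - 2)*(q + 1)*(q)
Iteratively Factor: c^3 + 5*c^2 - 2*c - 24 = (c + 3)*(c^2 + 2*c - 8) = (c - 2)*(c + 3)*(c + 4)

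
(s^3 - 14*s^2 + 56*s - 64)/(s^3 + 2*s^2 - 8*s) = (s^2 - 12*s + 32)/(s*(s + 4))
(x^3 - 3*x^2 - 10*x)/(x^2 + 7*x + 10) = x*(x - 5)/(x + 5)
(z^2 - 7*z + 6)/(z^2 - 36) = (z - 1)/(z + 6)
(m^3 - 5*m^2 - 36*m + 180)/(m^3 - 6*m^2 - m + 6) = (m^2 + m - 30)/(m^2 - 1)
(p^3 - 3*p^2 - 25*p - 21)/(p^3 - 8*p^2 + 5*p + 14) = (p + 3)/(p - 2)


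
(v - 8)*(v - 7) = v^2 - 15*v + 56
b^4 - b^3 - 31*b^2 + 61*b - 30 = (b - 5)*(b - 1)^2*(b + 6)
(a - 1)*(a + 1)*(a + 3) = a^3 + 3*a^2 - a - 3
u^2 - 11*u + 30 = (u - 6)*(u - 5)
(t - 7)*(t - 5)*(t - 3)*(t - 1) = t^4 - 16*t^3 + 86*t^2 - 176*t + 105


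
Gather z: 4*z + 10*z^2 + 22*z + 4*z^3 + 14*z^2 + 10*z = 4*z^3 + 24*z^2 + 36*z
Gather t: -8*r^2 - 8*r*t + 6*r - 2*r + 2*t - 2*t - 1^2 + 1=-8*r^2 - 8*r*t + 4*r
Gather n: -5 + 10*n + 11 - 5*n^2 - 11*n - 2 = -5*n^2 - n + 4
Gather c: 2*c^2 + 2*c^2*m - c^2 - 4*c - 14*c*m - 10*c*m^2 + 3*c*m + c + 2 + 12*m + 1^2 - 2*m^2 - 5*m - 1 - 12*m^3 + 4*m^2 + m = c^2*(2*m + 1) + c*(-10*m^2 - 11*m - 3) - 12*m^3 + 2*m^2 + 8*m + 2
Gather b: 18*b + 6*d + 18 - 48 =18*b + 6*d - 30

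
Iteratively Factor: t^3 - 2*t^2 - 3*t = (t - 3)*(t^2 + t) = t*(t - 3)*(t + 1)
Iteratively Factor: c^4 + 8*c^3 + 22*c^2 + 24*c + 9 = (c + 1)*(c^3 + 7*c^2 + 15*c + 9) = (c + 1)*(c + 3)*(c^2 + 4*c + 3) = (c + 1)*(c + 3)^2*(c + 1)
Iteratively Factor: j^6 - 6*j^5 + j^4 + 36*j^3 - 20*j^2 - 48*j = (j - 3)*(j^5 - 3*j^4 - 8*j^3 + 12*j^2 + 16*j) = (j - 3)*(j + 2)*(j^4 - 5*j^3 + 2*j^2 + 8*j) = (j - 4)*(j - 3)*(j + 2)*(j^3 - j^2 - 2*j) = (j - 4)*(j - 3)*(j + 1)*(j + 2)*(j^2 - 2*j) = (j - 4)*(j - 3)*(j - 2)*(j + 1)*(j + 2)*(j)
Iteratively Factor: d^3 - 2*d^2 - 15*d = (d)*(d^2 - 2*d - 15) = d*(d + 3)*(d - 5)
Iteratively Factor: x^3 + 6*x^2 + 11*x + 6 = (x + 1)*(x^2 + 5*x + 6) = (x + 1)*(x + 2)*(x + 3)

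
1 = 1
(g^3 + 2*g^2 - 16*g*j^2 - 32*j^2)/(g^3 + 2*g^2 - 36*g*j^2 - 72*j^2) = (g^2 - 16*j^2)/(g^2 - 36*j^2)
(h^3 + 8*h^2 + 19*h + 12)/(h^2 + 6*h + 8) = (h^2 + 4*h + 3)/(h + 2)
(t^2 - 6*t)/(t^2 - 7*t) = (t - 6)/(t - 7)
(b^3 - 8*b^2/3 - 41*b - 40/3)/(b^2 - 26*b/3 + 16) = (3*b^3 - 8*b^2 - 123*b - 40)/(3*b^2 - 26*b + 48)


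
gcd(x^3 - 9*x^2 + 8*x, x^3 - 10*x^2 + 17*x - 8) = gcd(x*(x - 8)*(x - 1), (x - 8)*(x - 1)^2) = x^2 - 9*x + 8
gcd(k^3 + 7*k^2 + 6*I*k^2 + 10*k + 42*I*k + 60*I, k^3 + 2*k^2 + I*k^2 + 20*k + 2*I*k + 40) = k + 2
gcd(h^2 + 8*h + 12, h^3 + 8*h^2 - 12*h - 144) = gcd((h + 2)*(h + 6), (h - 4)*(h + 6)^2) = h + 6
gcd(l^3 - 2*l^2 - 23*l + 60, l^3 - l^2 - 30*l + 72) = l^2 - 7*l + 12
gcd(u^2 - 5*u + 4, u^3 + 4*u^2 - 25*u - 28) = u - 4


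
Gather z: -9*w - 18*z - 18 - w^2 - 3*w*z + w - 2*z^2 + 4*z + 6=-w^2 - 8*w - 2*z^2 + z*(-3*w - 14) - 12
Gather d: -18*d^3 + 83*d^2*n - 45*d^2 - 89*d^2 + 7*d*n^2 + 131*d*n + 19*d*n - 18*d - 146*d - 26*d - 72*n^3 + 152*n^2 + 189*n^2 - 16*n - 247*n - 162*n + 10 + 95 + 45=-18*d^3 + d^2*(83*n - 134) + d*(7*n^2 + 150*n - 190) - 72*n^3 + 341*n^2 - 425*n + 150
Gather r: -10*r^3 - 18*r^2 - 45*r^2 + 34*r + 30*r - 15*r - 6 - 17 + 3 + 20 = -10*r^3 - 63*r^2 + 49*r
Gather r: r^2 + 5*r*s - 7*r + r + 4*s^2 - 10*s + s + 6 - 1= r^2 + r*(5*s - 6) + 4*s^2 - 9*s + 5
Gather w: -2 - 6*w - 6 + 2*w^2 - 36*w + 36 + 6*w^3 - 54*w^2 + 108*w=6*w^3 - 52*w^2 + 66*w + 28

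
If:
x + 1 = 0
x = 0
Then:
No Solution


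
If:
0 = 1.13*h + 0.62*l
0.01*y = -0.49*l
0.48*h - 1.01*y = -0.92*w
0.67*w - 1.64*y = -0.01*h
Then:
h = 0.00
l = 0.00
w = 0.00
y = 0.00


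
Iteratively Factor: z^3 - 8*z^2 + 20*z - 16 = (z - 2)*(z^2 - 6*z + 8) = (z - 4)*(z - 2)*(z - 2)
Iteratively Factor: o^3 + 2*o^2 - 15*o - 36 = (o + 3)*(o^2 - o - 12) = (o + 3)^2*(o - 4)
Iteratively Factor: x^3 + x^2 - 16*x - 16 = (x + 4)*(x^2 - 3*x - 4) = (x + 1)*(x + 4)*(x - 4)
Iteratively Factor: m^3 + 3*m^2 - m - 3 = (m + 3)*(m^2 - 1) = (m + 1)*(m + 3)*(m - 1)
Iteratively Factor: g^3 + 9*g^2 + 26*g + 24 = (g + 3)*(g^2 + 6*g + 8) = (g + 3)*(g + 4)*(g + 2)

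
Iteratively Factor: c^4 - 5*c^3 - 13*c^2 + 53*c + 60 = (c + 3)*(c^3 - 8*c^2 + 11*c + 20) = (c - 4)*(c + 3)*(c^2 - 4*c - 5) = (c - 5)*(c - 4)*(c + 3)*(c + 1)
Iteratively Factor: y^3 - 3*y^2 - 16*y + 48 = (y - 4)*(y^2 + y - 12) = (y - 4)*(y + 4)*(y - 3)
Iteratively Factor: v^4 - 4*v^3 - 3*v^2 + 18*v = (v)*(v^3 - 4*v^2 - 3*v + 18) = v*(v + 2)*(v^2 - 6*v + 9) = v*(v - 3)*(v + 2)*(v - 3)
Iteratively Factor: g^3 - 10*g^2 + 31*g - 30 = (g - 5)*(g^2 - 5*g + 6) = (g - 5)*(g - 2)*(g - 3)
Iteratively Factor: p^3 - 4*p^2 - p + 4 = (p - 4)*(p^2 - 1) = (p - 4)*(p + 1)*(p - 1)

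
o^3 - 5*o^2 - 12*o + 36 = (o - 6)*(o - 2)*(o + 3)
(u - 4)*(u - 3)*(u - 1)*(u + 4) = u^4 - 4*u^3 - 13*u^2 + 64*u - 48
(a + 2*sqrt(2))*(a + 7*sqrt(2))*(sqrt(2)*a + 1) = sqrt(2)*a^3 + 19*a^2 + 37*sqrt(2)*a + 28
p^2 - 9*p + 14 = (p - 7)*(p - 2)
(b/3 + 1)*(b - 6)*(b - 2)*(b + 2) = b^4/3 - b^3 - 22*b^2/3 + 4*b + 24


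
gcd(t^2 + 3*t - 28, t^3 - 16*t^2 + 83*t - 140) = t - 4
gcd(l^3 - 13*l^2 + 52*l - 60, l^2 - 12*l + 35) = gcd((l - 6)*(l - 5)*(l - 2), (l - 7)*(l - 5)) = l - 5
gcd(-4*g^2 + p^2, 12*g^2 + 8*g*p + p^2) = 2*g + p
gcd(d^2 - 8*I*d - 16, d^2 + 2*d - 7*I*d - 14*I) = 1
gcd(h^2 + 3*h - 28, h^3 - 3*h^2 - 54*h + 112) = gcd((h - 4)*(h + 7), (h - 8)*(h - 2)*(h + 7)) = h + 7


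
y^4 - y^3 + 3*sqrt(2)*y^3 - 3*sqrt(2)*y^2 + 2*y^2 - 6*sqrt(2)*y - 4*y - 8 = (y - 2)*(y + 1)*(y + sqrt(2))*(y + 2*sqrt(2))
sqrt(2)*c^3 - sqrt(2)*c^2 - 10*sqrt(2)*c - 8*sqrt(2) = (c - 4)*(c + 2)*(sqrt(2)*c + sqrt(2))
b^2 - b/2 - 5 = (b - 5/2)*(b + 2)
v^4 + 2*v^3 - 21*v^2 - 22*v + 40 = (v - 4)*(v - 1)*(v + 2)*(v + 5)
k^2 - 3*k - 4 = (k - 4)*(k + 1)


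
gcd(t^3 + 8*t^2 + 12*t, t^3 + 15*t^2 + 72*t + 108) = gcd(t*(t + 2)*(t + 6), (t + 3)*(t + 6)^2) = t + 6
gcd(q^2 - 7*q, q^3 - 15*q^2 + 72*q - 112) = q - 7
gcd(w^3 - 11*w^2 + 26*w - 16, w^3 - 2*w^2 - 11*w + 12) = w - 1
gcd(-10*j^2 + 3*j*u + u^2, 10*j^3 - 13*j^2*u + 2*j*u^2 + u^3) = -10*j^2 + 3*j*u + u^2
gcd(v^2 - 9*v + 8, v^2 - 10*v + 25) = 1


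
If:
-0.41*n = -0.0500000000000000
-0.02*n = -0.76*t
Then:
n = 0.12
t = 0.00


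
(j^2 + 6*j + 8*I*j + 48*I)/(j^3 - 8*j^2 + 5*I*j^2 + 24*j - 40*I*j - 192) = (j + 6)/(j^2 - j*(8 + 3*I) + 24*I)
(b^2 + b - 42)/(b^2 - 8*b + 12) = (b + 7)/(b - 2)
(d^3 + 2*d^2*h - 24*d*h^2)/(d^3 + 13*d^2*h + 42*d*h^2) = (d - 4*h)/(d + 7*h)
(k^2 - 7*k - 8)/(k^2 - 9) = (k^2 - 7*k - 8)/(k^2 - 9)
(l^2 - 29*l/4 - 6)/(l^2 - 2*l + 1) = (l^2 - 29*l/4 - 6)/(l^2 - 2*l + 1)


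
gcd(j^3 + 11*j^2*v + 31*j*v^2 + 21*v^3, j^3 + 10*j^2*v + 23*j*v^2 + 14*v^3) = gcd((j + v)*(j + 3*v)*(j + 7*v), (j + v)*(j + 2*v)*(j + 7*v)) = j^2 + 8*j*v + 7*v^2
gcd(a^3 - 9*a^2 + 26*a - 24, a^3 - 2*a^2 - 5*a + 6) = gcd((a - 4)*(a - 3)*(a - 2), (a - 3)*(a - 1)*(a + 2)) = a - 3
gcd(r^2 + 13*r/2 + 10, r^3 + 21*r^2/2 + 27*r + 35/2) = r + 5/2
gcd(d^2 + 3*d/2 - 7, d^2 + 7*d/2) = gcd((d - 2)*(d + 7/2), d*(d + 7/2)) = d + 7/2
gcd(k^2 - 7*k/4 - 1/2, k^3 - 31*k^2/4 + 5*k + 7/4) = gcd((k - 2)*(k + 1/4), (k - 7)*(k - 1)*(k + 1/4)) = k + 1/4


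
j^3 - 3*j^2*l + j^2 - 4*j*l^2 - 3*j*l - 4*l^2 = (j + 1)*(j - 4*l)*(j + l)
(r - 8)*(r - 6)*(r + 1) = r^3 - 13*r^2 + 34*r + 48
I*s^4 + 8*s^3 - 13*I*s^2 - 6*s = s*(s - 6*I)*(s - I)*(I*s + 1)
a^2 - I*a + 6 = (a - 3*I)*(a + 2*I)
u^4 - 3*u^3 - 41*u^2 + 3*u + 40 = (u - 8)*(u - 1)*(u + 1)*(u + 5)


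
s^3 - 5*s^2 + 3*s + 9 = (s - 3)^2*(s + 1)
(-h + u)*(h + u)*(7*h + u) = -7*h^3 - h^2*u + 7*h*u^2 + u^3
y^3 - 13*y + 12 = (y - 3)*(y - 1)*(y + 4)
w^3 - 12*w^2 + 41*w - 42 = (w - 7)*(w - 3)*(w - 2)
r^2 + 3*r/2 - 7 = (r - 2)*(r + 7/2)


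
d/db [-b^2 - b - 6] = -2*b - 1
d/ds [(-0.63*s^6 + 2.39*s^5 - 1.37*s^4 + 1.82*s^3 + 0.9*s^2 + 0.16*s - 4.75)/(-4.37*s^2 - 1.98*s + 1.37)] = (11.0124*s^7 - 25.0959*s^6 - 12.1336*s^5 + 16.5559*s^4 - 14.7148*s^3 + 6.3974*s^2 - 39.049*s - 9.1858)/(19.0969*s^4 + 17.3052*s^3 - 8.0534*s^2 - 5.4252*s + 1.8769)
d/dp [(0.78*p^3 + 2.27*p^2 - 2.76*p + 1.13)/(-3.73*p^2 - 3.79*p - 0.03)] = (-2.9094*p^4 - 5.9124*p^3 - 18.9683*p^2 + 8.2936*p + 4.3655)/(13.9129*p^4 + 28.2734*p^3 + 14.5879*p^2 + 0.2274*p + 0.0009)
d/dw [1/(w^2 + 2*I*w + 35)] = 2*(-w - I)/(w^2 + 2*I*w + 35)^2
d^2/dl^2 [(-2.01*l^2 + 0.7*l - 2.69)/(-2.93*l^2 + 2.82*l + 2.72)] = (21.196792*l^3 + 234.673662*l^2 - 166.830684*l + 126.140488)/(25.153757*l^6 - 72.628254*l^5 - 0.151188000000019*l^4 + 112.419864*l^3 + 0.140352000000021*l^2 - 62.590464*l - 20.123648)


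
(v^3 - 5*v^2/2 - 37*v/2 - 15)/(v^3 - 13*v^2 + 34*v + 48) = (v + 5/2)/(v - 8)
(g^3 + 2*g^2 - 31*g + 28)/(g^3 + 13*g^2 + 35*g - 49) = (g - 4)/(g + 7)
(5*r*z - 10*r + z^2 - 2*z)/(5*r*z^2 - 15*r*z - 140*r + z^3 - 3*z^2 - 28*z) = (z - 2)/(z^2 - 3*z - 28)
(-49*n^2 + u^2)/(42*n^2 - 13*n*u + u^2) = (7*n + u)/(-6*n + u)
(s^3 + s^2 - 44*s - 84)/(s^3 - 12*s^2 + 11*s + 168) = (s^2 + 8*s + 12)/(s^2 - 5*s - 24)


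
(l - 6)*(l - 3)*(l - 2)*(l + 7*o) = l^4 + 7*l^3*o - 11*l^3 - 77*l^2*o + 36*l^2 + 252*l*o - 36*l - 252*o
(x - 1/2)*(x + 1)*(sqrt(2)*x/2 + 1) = sqrt(2)*x^3/2 + sqrt(2)*x^2/4 + x^2 - sqrt(2)*x/4 + x/2 - 1/2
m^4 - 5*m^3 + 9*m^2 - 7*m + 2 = (m - 2)*(m - 1)^3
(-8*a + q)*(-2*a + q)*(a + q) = 16*a^3 + 6*a^2*q - 9*a*q^2 + q^3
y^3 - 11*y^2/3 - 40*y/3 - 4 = (y - 6)*(y + 1/3)*(y + 2)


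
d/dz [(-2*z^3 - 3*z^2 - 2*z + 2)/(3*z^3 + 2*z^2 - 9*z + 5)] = (5*z^4 + 48*z^3 - 17*z^2 - 38*z + 8)/(9*z^6 + 12*z^5 - 50*z^4 - 6*z^3 + 101*z^2 - 90*z + 25)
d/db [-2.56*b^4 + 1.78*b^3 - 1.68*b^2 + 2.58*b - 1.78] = -10.24*b^3 + 5.34*b^2 - 3.36*b + 2.58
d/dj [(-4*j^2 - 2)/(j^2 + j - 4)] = 2*(-2*j^2 + 18*j + 1)/(j^4 + 2*j^3 - 7*j^2 - 8*j + 16)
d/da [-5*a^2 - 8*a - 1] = -10*a - 8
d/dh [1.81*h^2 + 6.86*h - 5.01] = 3.62*h + 6.86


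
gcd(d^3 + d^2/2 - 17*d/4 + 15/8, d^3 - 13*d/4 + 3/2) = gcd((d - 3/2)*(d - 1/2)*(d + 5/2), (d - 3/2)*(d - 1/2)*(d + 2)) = d^2 - 2*d + 3/4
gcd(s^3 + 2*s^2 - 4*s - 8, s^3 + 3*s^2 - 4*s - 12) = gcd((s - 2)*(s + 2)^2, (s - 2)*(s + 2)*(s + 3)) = s^2 - 4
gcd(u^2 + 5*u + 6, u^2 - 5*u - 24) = u + 3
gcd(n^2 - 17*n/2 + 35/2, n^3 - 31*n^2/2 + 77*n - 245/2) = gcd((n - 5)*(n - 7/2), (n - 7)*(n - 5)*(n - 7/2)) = n^2 - 17*n/2 + 35/2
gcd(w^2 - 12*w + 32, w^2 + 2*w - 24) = w - 4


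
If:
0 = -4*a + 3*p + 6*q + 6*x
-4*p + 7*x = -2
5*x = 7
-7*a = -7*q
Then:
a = -69/8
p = 59/20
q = -69/8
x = 7/5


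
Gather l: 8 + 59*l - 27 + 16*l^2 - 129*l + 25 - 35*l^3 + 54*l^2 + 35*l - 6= -35*l^3 + 70*l^2 - 35*l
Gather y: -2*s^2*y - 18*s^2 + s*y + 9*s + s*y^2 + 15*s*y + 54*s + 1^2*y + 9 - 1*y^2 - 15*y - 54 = -18*s^2 + 63*s + y^2*(s - 1) + y*(-2*s^2 + 16*s - 14) - 45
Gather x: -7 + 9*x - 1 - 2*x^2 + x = -2*x^2 + 10*x - 8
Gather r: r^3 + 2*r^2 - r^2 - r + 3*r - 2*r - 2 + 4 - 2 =r^3 + r^2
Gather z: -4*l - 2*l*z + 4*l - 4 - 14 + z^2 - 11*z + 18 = z^2 + z*(-2*l - 11)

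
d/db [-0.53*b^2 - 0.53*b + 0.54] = -1.06*b - 0.53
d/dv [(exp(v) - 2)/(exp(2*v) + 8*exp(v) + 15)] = (-2*(exp(v) - 2)*(exp(v) + 4) + exp(2*v) + 8*exp(v) + 15)*exp(v)/(exp(2*v) + 8*exp(v) + 15)^2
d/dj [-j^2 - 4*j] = -2*j - 4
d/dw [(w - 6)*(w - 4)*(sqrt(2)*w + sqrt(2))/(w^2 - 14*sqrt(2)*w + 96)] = sqrt(2)*(-2*(w - 6)*(w - 4)*(w + 1)*(w - 7*sqrt(2)) + (w^2 - 14*sqrt(2)*w + 96)*((w - 6)*(w - 4) + (w - 6)*(w + 1) + (w - 4)*(w + 1)))/(w^2 - 14*sqrt(2)*w + 96)^2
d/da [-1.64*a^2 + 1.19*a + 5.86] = 1.19 - 3.28*a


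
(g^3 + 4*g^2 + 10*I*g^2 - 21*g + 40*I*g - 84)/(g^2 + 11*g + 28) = (g^2 + 10*I*g - 21)/(g + 7)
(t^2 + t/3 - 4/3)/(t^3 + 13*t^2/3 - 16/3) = 1/(t + 4)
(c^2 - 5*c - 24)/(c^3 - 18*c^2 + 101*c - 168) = (c + 3)/(c^2 - 10*c + 21)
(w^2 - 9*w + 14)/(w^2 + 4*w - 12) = (w - 7)/(w + 6)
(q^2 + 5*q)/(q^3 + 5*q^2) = 1/q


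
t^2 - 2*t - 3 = (t - 3)*(t + 1)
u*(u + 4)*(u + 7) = u^3 + 11*u^2 + 28*u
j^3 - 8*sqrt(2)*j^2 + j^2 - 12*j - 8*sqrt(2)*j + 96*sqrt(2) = (j - 3)*(j + 4)*(j - 8*sqrt(2))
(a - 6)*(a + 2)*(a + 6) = a^3 + 2*a^2 - 36*a - 72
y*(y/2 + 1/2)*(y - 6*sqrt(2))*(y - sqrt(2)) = y^4/2 - 7*sqrt(2)*y^3/2 + y^3/2 - 7*sqrt(2)*y^2/2 + 6*y^2 + 6*y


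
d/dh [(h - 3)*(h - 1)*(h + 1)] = 3*h^2 - 6*h - 1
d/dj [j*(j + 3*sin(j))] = 3*j*cos(j) + 2*j + 3*sin(j)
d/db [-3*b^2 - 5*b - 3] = -6*b - 5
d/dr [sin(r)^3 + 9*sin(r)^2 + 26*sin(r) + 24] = (3*sin(r)^2 + 18*sin(r) + 26)*cos(r)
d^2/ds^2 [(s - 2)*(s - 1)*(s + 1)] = 6*s - 4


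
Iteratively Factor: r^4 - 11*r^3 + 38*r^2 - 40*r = (r)*(r^3 - 11*r^2 + 38*r - 40) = r*(r - 2)*(r^2 - 9*r + 20) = r*(r - 5)*(r - 2)*(r - 4)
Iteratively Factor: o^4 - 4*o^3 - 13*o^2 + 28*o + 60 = (o + 2)*(o^3 - 6*o^2 - o + 30) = (o - 5)*(o + 2)*(o^2 - o - 6) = (o - 5)*(o - 3)*(o + 2)*(o + 2)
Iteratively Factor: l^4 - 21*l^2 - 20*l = (l)*(l^3 - 21*l - 20) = l*(l - 5)*(l^2 + 5*l + 4) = l*(l - 5)*(l + 4)*(l + 1)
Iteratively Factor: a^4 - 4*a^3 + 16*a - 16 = (a - 2)*(a^3 - 2*a^2 - 4*a + 8) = (a - 2)*(a + 2)*(a^2 - 4*a + 4) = (a - 2)^2*(a + 2)*(a - 2)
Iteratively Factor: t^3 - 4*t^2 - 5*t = (t)*(t^2 - 4*t - 5) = t*(t - 5)*(t + 1)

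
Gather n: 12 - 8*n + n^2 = n^2 - 8*n + 12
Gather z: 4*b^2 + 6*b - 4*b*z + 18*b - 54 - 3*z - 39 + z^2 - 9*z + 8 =4*b^2 + 24*b + z^2 + z*(-4*b - 12) - 85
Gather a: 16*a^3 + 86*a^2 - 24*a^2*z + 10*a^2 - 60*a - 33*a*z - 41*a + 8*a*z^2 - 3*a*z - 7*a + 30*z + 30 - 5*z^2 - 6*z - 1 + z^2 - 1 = 16*a^3 + a^2*(96 - 24*z) + a*(8*z^2 - 36*z - 108) - 4*z^2 + 24*z + 28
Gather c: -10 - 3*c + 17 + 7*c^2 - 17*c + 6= 7*c^2 - 20*c + 13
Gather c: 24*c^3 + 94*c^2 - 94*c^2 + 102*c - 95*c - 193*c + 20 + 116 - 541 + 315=24*c^3 - 186*c - 90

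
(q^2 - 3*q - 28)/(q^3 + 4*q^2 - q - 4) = (q - 7)/(q^2 - 1)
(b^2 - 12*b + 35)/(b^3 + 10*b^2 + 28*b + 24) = (b^2 - 12*b + 35)/(b^3 + 10*b^2 + 28*b + 24)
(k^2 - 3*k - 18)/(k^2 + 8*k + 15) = (k - 6)/(k + 5)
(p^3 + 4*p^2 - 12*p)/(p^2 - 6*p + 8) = p*(p + 6)/(p - 4)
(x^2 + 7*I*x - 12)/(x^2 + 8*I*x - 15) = (x + 4*I)/(x + 5*I)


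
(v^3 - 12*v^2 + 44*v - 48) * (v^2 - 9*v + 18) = v^5 - 21*v^4 + 170*v^3 - 660*v^2 + 1224*v - 864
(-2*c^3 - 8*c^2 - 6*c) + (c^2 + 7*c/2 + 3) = -2*c^3 - 7*c^2 - 5*c/2 + 3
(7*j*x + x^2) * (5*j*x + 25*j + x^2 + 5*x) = 35*j^2*x^2 + 175*j^2*x + 12*j*x^3 + 60*j*x^2 + x^4 + 5*x^3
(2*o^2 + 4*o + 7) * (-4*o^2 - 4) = -8*o^4 - 16*o^3 - 36*o^2 - 16*o - 28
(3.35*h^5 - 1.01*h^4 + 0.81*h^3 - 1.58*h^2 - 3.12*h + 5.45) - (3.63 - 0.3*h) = 3.35*h^5 - 1.01*h^4 + 0.81*h^3 - 1.58*h^2 - 2.82*h + 1.82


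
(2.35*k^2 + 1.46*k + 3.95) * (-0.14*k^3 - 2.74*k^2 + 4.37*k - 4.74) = -0.329*k^5 - 6.6434*k^4 + 5.7161*k^3 - 15.5818*k^2 + 10.3411*k - 18.723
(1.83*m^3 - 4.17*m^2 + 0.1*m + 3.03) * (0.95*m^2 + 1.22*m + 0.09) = 1.7385*m^5 - 1.7289*m^4 - 4.8277*m^3 + 2.6252*m^2 + 3.7056*m + 0.2727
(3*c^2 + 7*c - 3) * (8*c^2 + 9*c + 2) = 24*c^4 + 83*c^3 + 45*c^2 - 13*c - 6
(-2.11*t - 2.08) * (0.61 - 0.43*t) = 0.9073*t^2 - 0.3927*t - 1.2688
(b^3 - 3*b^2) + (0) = b^3 - 3*b^2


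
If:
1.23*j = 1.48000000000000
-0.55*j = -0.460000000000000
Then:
No Solution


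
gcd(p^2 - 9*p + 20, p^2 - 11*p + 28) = p - 4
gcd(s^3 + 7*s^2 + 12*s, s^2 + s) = s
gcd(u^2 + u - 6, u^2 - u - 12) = u + 3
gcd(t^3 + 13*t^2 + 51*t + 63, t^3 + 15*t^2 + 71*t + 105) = t^2 + 10*t + 21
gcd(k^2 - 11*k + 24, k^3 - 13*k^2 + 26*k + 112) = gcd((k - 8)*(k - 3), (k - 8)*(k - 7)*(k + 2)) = k - 8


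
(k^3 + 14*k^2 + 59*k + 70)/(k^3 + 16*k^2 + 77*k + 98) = (k + 5)/(k + 7)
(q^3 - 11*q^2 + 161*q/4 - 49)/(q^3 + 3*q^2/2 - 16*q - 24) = (4*q^2 - 28*q + 49)/(2*(2*q^2 + 11*q + 12))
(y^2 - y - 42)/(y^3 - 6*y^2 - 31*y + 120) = (y^2 - y - 42)/(y^3 - 6*y^2 - 31*y + 120)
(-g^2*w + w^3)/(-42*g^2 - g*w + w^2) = w*(g^2 - w^2)/(42*g^2 + g*w - w^2)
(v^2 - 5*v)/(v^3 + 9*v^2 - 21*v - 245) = v/(v^2 + 14*v + 49)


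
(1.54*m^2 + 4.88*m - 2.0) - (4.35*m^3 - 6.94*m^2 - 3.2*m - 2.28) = -4.35*m^3 + 8.48*m^2 + 8.08*m + 0.28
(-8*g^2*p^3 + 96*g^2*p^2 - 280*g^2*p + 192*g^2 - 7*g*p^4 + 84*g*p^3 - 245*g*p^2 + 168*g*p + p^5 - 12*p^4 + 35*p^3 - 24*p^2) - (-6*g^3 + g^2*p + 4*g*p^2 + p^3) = 6*g^3 - 8*g^2*p^3 + 96*g^2*p^2 - 281*g^2*p + 192*g^2 - 7*g*p^4 + 84*g*p^3 - 249*g*p^2 + 168*g*p + p^5 - 12*p^4 + 34*p^3 - 24*p^2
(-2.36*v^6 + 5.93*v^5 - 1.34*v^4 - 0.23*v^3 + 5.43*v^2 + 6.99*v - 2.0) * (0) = 0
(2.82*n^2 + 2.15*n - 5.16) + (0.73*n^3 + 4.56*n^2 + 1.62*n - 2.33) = 0.73*n^3 + 7.38*n^2 + 3.77*n - 7.49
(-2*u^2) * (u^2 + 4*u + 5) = -2*u^4 - 8*u^3 - 10*u^2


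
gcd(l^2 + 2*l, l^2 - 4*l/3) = l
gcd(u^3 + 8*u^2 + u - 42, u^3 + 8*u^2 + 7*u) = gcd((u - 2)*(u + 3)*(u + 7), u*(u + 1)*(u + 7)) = u + 7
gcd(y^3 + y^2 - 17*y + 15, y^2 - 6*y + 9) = y - 3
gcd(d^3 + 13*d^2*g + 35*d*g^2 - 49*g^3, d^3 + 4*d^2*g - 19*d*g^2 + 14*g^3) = d^2 + 6*d*g - 7*g^2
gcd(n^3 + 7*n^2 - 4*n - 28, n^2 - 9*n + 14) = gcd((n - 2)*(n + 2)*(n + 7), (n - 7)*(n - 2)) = n - 2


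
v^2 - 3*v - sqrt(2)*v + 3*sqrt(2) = (v - 3)*(v - sqrt(2))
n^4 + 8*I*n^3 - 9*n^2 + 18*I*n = n*(n - I)*(n + 3*I)*(n + 6*I)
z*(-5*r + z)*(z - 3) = -5*r*z^2 + 15*r*z + z^3 - 3*z^2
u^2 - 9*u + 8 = (u - 8)*(u - 1)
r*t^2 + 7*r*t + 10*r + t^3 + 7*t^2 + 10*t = (r + t)*(t + 2)*(t + 5)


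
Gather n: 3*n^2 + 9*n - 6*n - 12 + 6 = 3*n^2 + 3*n - 6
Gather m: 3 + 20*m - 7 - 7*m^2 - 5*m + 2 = -7*m^2 + 15*m - 2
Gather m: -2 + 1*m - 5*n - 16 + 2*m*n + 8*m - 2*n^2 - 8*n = m*(2*n + 9) - 2*n^2 - 13*n - 18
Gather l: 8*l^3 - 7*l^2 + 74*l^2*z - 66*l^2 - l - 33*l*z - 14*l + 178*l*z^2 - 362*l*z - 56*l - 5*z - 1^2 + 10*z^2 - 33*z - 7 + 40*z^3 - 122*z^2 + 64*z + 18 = 8*l^3 + l^2*(74*z - 73) + l*(178*z^2 - 395*z - 71) + 40*z^3 - 112*z^2 + 26*z + 10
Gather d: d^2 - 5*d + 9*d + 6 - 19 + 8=d^2 + 4*d - 5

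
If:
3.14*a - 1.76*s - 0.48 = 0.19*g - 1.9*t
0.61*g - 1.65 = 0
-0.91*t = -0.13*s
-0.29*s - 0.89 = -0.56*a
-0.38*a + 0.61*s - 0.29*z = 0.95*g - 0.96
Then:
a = -13.46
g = 2.70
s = -29.06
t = -4.15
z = -49.05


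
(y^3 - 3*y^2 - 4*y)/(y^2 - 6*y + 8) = y*(y + 1)/(y - 2)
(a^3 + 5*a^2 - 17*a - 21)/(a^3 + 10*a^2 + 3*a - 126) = (a + 1)/(a + 6)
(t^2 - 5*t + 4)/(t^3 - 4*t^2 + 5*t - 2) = (t - 4)/(t^2 - 3*t + 2)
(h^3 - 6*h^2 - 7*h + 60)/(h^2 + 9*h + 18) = (h^2 - 9*h + 20)/(h + 6)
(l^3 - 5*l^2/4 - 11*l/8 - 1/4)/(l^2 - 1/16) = 2*(2*l^2 - 3*l - 2)/(4*l - 1)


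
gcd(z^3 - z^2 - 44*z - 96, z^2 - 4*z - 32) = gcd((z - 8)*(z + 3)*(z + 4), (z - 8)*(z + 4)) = z^2 - 4*z - 32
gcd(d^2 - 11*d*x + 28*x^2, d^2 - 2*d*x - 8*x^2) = -d + 4*x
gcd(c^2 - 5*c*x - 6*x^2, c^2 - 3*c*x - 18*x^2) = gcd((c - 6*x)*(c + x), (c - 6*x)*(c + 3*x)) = -c + 6*x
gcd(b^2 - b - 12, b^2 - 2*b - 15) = b + 3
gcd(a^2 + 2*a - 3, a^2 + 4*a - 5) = a - 1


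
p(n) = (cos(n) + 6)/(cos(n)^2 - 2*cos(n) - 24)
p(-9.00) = -0.24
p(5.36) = -0.27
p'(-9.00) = 0.00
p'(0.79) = 0.02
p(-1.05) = -0.26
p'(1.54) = 0.02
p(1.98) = -0.24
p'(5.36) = -0.03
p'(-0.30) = -0.01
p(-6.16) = -0.28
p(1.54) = -0.25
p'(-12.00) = 0.02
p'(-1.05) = -0.03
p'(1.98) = 0.01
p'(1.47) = 0.02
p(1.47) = -0.25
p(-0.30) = -0.28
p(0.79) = -0.27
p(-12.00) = -0.27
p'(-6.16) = 0.00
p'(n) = (2*sin(n)*cos(n) - 2*sin(n))*(cos(n) + 6)/(cos(n)^2 - 2*cos(n) - 24)^2 - sin(n)/(cos(n)^2 - 2*cos(n) - 24) = (cos(n)^2 + 12*cos(n) + 12)*sin(n)/(sin(n)^2 + 2*cos(n) + 23)^2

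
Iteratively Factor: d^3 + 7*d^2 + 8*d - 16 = (d + 4)*(d^2 + 3*d - 4) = (d - 1)*(d + 4)*(d + 4)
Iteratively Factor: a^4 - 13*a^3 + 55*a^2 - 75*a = (a - 5)*(a^3 - 8*a^2 + 15*a) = (a - 5)^2*(a^2 - 3*a) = (a - 5)^2*(a - 3)*(a)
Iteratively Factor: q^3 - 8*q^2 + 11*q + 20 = (q + 1)*(q^2 - 9*q + 20) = (q - 4)*(q + 1)*(q - 5)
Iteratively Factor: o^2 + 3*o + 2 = (o + 1)*(o + 2)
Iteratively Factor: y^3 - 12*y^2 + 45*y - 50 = (y - 2)*(y^2 - 10*y + 25) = (y - 5)*(y - 2)*(y - 5)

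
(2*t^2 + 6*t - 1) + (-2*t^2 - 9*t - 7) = -3*t - 8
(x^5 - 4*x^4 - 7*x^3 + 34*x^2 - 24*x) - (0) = x^5 - 4*x^4 - 7*x^3 + 34*x^2 - 24*x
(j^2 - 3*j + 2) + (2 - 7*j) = j^2 - 10*j + 4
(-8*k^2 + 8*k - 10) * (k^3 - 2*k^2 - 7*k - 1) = -8*k^5 + 24*k^4 + 30*k^3 - 28*k^2 + 62*k + 10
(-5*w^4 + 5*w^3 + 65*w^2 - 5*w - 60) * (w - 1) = -5*w^5 + 10*w^4 + 60*w^3 - 70*w^2 - 55*w + 60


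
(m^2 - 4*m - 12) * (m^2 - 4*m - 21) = m^4 - 8*m^3 - 17*m^2 + 132*m + 252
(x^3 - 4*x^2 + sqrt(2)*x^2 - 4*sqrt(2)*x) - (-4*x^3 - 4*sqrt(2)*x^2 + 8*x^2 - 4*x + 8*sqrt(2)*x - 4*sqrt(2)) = 5*x^3 - 12*x^2 + 5*sqrt(2)*x^2 - 12*sqrt(2)*x + 4*x + 4*sqrt(2)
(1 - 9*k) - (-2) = 3 - 9*k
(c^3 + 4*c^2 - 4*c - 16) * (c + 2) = c^4 + 6*c^3 + 4*c^2 - 24*c - 32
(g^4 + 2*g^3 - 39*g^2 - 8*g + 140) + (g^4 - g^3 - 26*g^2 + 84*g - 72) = 2*g^4 + g^3 - 65*g^2 + 76*g + 68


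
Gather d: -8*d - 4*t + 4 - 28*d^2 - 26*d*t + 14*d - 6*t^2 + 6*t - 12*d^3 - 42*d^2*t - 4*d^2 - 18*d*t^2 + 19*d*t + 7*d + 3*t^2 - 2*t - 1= -12*d^3 + d^2*(-42*t - 32) + d*(-18*t^2 - 7*t + 13) - 3*t^2 + 3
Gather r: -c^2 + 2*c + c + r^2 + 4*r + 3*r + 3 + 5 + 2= -c^2 + 3*c + r^2 + 7*r + 10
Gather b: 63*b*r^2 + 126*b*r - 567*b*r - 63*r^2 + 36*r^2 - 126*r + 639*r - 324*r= b*(63*r^2 - 441*r) - 27*r^2 + 189*r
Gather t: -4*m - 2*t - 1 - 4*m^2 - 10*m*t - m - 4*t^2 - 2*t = -4*m^2 - 5*m - 4*t^2 + t*(-10*m - 4) - 1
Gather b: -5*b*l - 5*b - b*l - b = b*(-6*l - 6)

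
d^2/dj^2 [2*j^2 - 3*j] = 4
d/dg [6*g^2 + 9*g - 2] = 12*g + 9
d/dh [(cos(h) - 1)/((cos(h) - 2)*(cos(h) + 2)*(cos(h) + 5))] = 2*(cos(h)^3 + cos(h)^2 - 5*cos(h) + 12)*sin(h)/((cos(h) - 2)^2*(cos(h) + 2)^2*(cos(h) + 5)^2)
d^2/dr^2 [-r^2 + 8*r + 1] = -2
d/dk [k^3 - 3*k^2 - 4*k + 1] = 3*k^2 - 6*k - 4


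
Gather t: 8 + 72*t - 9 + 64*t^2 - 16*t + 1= 64*t^2 + 56*t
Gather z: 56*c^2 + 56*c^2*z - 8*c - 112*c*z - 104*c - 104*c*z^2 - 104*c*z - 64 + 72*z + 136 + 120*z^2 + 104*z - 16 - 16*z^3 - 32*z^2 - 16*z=56*c^2 - 112*c - 16*z^3 + z^2*(88 - 104*c) + z*(56*c^2 - 216*c + 160) + 56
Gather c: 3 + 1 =4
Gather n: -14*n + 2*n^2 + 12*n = 2*n^2 - 2*n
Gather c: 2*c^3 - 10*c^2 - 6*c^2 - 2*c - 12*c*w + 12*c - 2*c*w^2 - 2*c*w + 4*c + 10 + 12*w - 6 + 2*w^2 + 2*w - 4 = 2*c^3 - 16*c^2 + c*(-2*w^2 - 14*w + 14) + 2*w^2 + 14*w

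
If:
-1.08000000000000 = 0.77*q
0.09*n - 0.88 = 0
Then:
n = 9.78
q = -1.40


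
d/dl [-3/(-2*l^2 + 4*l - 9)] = 12*(1 - l)/(2*l^2 - 4*l + 9)^2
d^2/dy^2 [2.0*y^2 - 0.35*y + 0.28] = 4.00000000000000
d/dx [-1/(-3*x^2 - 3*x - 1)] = 3*(-2*x - 1)/(3*x^2 + 3*x + 1)^2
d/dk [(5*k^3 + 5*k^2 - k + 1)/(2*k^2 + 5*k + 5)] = 2*(5*k^4 + 25*k^3 + 51*k^2 + 23*k - 5)/(4*k^4 + 20*k^3 + 45*k^2 + 50*k + 25)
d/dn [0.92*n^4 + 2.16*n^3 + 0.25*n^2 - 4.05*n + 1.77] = 3.68*n^3 + 6.48*n^2 + 0.5*n - 4.05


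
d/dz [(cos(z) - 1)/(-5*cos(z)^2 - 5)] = (sin(z)^2 + 2*cos(z))*sin(z)/(5*(cos(z)^2 + 1)^2)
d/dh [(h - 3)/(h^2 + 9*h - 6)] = (h^2 + 9*h - (h - 3)*(2*h + 9) - 6)/(h^2 + 9*h - 6)^2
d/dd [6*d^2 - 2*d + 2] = 12*d - 2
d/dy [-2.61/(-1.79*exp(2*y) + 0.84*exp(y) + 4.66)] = (2.1924 - 9.3438*exp(y))*exp(y)/(-1.79*exp(2*y) + 0.84*exp(y) + 4.66)^2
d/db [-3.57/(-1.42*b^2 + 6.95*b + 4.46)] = (24.8115 - 10.1388*b)/(-1.42*b^2 + 6.95*b + 4.46)^2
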